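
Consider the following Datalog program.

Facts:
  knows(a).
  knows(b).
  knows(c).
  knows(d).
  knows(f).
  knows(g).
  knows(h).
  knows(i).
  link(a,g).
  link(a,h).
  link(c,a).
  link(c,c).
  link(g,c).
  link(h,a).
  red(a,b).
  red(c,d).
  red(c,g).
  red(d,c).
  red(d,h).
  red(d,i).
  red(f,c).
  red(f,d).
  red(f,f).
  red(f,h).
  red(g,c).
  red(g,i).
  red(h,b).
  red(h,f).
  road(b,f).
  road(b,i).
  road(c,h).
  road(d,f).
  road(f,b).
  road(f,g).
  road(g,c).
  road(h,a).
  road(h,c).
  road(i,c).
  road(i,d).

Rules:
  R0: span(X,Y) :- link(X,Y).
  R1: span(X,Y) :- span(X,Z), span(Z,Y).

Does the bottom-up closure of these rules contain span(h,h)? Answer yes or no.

yes

round 1: derive span(a,g) via R0 from link(a,g)
round 1: derive span(a,h) via R0 from link(a,h)
round 1: derive span(c,a) via R0 from link(c,a)
round 1: derive span(c,c) via R0 from link(c,c)
round 1: derive span(g,c) via R0 from link(g,c)
round 1: derive span(h,a) via R0 from link(h,a)
round 2: derive span(a,a) via R1 from span(a,h), span(h,a)
round 2: derive span(a,c) via R1 from span(a,g), span(g,c)
round 2: derive span(c,g) via R1 from span(c,a), span(a,g)
round 2: derive span(c,h) via R1 from span(c,a), span(a,h)
round 2: derive span(g,a) via R1 from span(g,c), span(c,a)
round 2: derive span(h,g) via R1 from span(h,a), span(a,g)
round 2: derive span(h,h) via R1 from span(h,a), span(a,h)
round 3: derive span(g,g) via R1 from span(g,a), span(a,g)
round 3: derive span(g,h) via R1 from span(g,a), span(a,h)
round 3: derive span(h,c) via R1 from span(h,a), span(a,c)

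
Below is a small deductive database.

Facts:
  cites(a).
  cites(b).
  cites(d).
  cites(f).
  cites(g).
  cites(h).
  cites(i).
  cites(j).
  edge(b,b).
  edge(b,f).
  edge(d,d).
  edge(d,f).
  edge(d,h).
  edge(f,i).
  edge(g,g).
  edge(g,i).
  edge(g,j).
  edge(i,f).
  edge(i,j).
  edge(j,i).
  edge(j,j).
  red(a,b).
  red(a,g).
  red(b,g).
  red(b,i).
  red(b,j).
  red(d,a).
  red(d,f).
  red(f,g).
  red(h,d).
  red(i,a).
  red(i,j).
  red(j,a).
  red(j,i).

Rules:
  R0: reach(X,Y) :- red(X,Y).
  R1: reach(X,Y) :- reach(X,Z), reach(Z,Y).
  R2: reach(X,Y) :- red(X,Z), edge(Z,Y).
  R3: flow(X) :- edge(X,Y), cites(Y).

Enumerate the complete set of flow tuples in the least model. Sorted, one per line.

round 1: derive flow(b) via R3 from edge(b,b), cites(b)
round 1: derive flow(d) via R3 from edge(d,d), cites(d)
round 1: derive flow(f) via R3 from edge(f,i), cites(i)
round 1: derive flow(g) via R3 from edge(g,g), cites(g)
round 1: derive flow(i) via R3 from edge(i,f), cites(f)
round 1: derive flow(j) via R3 from edge(j,i), cites(i)

flow(b)
flow(d)
flow(f)
flow(g)
flow(i)
flow(j)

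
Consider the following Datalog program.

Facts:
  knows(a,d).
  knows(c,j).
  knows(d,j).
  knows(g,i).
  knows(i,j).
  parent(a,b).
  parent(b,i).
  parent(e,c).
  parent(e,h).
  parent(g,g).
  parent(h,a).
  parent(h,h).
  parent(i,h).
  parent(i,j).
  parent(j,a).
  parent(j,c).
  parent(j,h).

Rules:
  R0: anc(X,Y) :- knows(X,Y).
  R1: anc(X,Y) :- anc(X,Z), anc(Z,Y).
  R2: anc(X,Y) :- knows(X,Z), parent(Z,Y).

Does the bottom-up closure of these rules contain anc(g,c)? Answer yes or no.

round 1: derive anc(a,d) via R0 from knows(a,d)
round 1: derive anc(c,j) via R0 from knows(c,j)
round 1: derive anc(d,j) via R0 from knows(d,j)
round 1: derive anc(g,i) via R0 from knows(g,i)
round 1: derive anc(i,j) via R0 from knows(i,j)
round 1: derive anc(c,a) via R2 from knows(c,j), parent(j,a)
round 1: derive anc(c,c) via R2 from knows(c,j), parent(j,c)
round 1: derive anc(c,h) via R2 from knows(c,j), parent(j,h)
round 1: derive anc(d,a) via R2 from knows(d,j), parent(j,a)
round 1: derive anc(d,c) via R2 from knows(d,j), parent(j,c)
round 1: derive anc(d,h) via R2 from knows(d,j), parent(j,h)
round 1: derive anc(g,h) via R2 from knows(g,i), parent(i,h)
round 1: derive anc(g,j) via R2 from knows(g,i), parent(i,j)
round 1: derive anc(i,a) via R2 from knows(i,j), parent(j,a)
round 1: derive anc(i,c) via R2 from knows(i,j), parent(j,c)
round 1: derive anc(i,h) via R2 from knows(i,j), parent(j,h)
round 2: derive anc(a,a) via R1 from anc(a,d), anc(d,a)
round 2: derive anc(a,c) via R1 from anc(a,d), anc(d,c)
round 2: derive anc(a,h) via R1 from anc(a,d), anc(d,h)
round 2: derive anc(a,j) via R1 from anc(a,d), anc(d,j)
round 2: derive anc(c,d) via R1 from anc(c,a), anc(a,d)
round 2: derive anc(d,d) via R1 from anc(d,a), anc(a,d)
round 2: derive anc(g,a) via R1 from anc(g,i), anc(i,a)
round 2: derive anc(g,c) via R1 from anc(g,i), anc(i,c)
round 2: derive anc(i,d) via R1 from anc(i,a), anc(a,d)
round 3: derive anc(g,d) via R1 from anc(g,a), anc(a,d)

yes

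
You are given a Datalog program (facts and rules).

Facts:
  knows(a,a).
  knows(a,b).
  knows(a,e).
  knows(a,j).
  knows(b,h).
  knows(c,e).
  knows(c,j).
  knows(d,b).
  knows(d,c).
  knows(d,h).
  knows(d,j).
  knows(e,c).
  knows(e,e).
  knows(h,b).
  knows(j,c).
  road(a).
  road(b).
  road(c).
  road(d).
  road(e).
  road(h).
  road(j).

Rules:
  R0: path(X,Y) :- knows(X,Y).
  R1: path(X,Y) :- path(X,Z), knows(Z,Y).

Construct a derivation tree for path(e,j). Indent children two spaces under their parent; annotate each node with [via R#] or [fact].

round 1: derive path(a,a) via R0 from knows(a,a)
round 1: derive path(a,b) via R0 from knows(a,b)
round 1: derive path(a,e) via R0 from knows(a,e)
round 1: derive path(a,j) via R0 from knows(a,j)
round 1: derive path(b,h) via R0 from knows(b,h)
round 1: derive path(c,e) via R0 from knows(c,e)
round 1: derive path(c,j) via R0 from knows(c,j)
round 1: derive path(d,b) via R0 from knows(d,b)
round 1: derive path(d,c) via R0 from knows(d,c)
round 1: derive path(d,h) via R0 from knows(d,h)
round 1: derive path(d,j) via R0 from knows(d,j)
round 1: derive path(e,c) via R0 from knows(e,c)
round 1: derive path(e,e) via R0 from knows(e,e)
round 1: derive path(h,b) via R0 from knows(h,b)
round 1: derive path(j,c) via R0 from knows(j,c)
round 2: derive path(a,c) via R1 from path(a,e), knows(e,c)
round 2: derive path(a,h) via R1 from path(a,b), knows(b,h)
round 2: derive path(b,b) via R1 from path(b,h), knows(h,b)
round 2: derive path(c,c) via R1 from path(c,e), knows(e,c)
round 2: derive path(d,e) via R1 from path(d,c), knows(c,e)
round 2: derive path(e,j) via R1 from path(e,c), knows(c,j)
round 2: derive path(h,h) via R1 from path(h,b), knows(b,h)
round 2: derive path(j,e) via R1 from path(j,c), knows(c,e)
round 2: derive path(j,j) via R1 from path(j,c), knows(c,j)

path(e,j)  [via R1]
  path(e,c)  [via R0]
    knows(e,c)  [fact]
  knows(c,j)  [fact]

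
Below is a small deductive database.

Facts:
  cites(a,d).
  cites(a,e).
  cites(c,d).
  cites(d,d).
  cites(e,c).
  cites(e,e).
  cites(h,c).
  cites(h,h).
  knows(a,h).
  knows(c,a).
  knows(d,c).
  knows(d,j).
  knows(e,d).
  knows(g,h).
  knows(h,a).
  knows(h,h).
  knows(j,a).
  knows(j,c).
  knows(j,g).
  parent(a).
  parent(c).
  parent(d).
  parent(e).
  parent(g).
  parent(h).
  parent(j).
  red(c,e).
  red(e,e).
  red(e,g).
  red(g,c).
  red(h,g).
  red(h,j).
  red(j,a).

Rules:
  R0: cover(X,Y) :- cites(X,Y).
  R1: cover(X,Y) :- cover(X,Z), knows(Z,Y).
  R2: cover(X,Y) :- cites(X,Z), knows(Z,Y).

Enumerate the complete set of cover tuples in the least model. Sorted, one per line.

round 1: derive cover(a,d) via R0 from cites(a,d)
round 1: derive cover(a,e) via R0 from cites(a,e)
round 1: derive cover(c,d) via R0 from cites(c,d)
round 1: derive cover(d,d) via R0 from cites(d,d)
round 1: derive cover(e,c) via R0 from cites(e,c)
round 1: derive cover(e,e) via R0 from cites(e,e)
round 1: derive cover(h,c) via R0 from cites(h,c)
round 1: derive cover(h,h) via R0 from cites(h,h)
round 1: derive cover(a,c) via R2 from cites(a,d), knows(d,c)
round 1: derive cover(a,j) via R2 from cites(a,d), knows(d,j)
round 1: derive cover(c,c) via R2 from cites(c,d), knows(d,c)
round 1: derive cover(c,j) via R2 from cites(c,d), knows(d,j)
round 1: derive cover(d,c) via R2 from cites(d,d), knows(d,c)
round 1: derive cover(d,j) via R2 from cites(d,d), knows(d,j)
round 1: derive cover(e,a) via R2 from cites(e,c), knows(c,a)
round 1: derive cover(e,d) via R2 from cites(e,e), knows(e,d)
round 1: derive cover(h,a) via R2 from cites(h,c), knows(c,a)
round 2: derive cover(a,a) via R1 from cover(a,c), knows(c,a)
round 2: derive cover(a,g) via R1 from cover(a,j), knows(j,g)
round 2: derive cover(c,a) via R1 from cover(c,c), knows(c,a)
round 2: derive cover(c,g) via R1 from cover(c,j), knows(j,g)
round 2: derive cover(d,a) via R1 from cover(d,c), knows(c,a)
round 2: derive cover(d,g) via R1 from cover(d,j), knows(j,g)
round 2: derive cover(e,h) via R1 from cover(e,a), knows(a,h)
round 2: derive cover(e,j) via R1 from cover(e,d), knows(d,j)
round 3: derive cover(a,h) via R1 from cover(a,a), knows(a,h)
round 3: derive cover(c,h) via R1 from cover(c,a), knows(a,h)
round 3: derive cover(d,h) via R1 from cover(d,a), knows(a,h)
round 3: derive cover(e,g) via R1 from cover(e,j), knows(j,g)

cover(a,a)
cover(a,c)
cover(a,d)
cover(a,e)
cover(a,g)
cover(a,h)
cover(a,j)
cover(c,a)
cover(c,c)
cover(c,d)
cover(c,g)
cover(c,h)
cover(c,j)
cover(d,a)
cover(d,c)
cover(d,d)
cover(d,g)
cover(d,h)
cover(d,j)
cover(e,a)
cover(e,c)
cover(e,d)
cover(e,e)
cover(e,g)
cover(e,h)
cover(e,j)
cover(h,a)
cover(h,c)
cover(h,h)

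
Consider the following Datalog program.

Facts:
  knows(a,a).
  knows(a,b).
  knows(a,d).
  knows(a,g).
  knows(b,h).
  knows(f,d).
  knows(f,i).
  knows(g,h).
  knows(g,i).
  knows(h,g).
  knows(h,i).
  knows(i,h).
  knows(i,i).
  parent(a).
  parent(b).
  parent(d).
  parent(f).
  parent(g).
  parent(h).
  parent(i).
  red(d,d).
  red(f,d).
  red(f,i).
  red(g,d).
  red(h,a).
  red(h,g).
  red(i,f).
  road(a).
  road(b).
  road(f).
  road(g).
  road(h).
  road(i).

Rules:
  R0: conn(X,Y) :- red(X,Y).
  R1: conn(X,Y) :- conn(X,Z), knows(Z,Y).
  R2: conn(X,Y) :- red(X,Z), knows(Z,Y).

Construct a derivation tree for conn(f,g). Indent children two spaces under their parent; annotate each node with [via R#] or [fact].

round 1: derive conn(d,d) via R0 from red(d,d)
round 1: derive conn(f,d) via R0 from red(f,d)
round 1: derive conn(f,i) via R0 from red(f,i)
round 1: derive conn(g,d) via R0 from red(g,d)
round 1: derive conn(h,a) via R0 from red(h,a)
round 1: derive conn(h,g) via R0 from red(h,g)
round 1: derive conn(i,f) via R0 from red(i,f)
round 1: derive conn(f,h) via R2 from red(f,i), knows(i,h)
round 1: derive conn(h,b) via R2 from red(h,a), knows(a,b)
round 1: derive conn(h,d) via R2 from red(h,a), knows(a,d)
round 1: derive conn(h,h) via R2 from red(h,g), knows(g,h)
round 1: derive conn(h,i) via R2 from red(h,g), knows(g,i)
round 1: derive conn(i,d) via R2 from red(i,f), knows(f,d)
round 1: derive conn(i,i) via R2 from red(i,f), knows(f,i)
round 2: derive conn(f,g) via R1 from conn(f,h), knows(h,g)
round 2: derive conn(i,h) via R1 from conn(i,i), knows(i,h)
round 3: derive conn(i,g) via R1 from conn(i,h), knows(h,g)

conn(f,g)  [via R1]
  conn(f,h)  [via R2]
    red(f,i)  [fact]
    knows(i,h)  [fact]
  knows(h,g)  [fact]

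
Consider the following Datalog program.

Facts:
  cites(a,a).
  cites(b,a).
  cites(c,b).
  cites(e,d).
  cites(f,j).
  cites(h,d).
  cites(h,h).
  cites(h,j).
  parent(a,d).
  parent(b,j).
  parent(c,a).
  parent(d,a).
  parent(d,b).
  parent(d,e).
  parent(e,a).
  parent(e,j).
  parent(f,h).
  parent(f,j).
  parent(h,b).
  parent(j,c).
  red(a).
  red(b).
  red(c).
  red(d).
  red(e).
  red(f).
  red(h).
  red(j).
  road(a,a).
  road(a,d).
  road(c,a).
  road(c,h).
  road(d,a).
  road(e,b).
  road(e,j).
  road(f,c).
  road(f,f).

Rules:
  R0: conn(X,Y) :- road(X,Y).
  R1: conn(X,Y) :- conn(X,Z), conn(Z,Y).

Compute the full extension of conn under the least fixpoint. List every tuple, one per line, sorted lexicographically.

round 1: derive conn(a,a) via R0 from road(a,a)
round 1: derive conn(a,d) via R0 from road(a,d)
round 1: derive conn(c,a) via R0 from road(c,a)
round 1: derive conn(c,h) via R0 from road(c,h)
round 1: derive conn(d,a) via R0 from road(d,a)
round 1: derive conn(e,b) via R0 from road(e,b)
round 1: derive conn(e,j) via R0 from road(e,j)
round 1: derive conn(f,c) via R0 from road(f,c)
round 1: derive conn(f,f) via R0 from road(f,f)
round 2: derive conn(c,d) via R1 from conn(c,a), conn(a,d)
round 2: derive conn(d,d) via R1 from conn(d,a), conn(a,d)
round 2: derive conn(f,a) via R1 from conn(f,c), conn(c,a)
round 2: derive conn(f,h) via R1 from conn(f,c), conn(c,h)
round 3: derive conn(f,d) via R1 from conn(f,a), conn(a,d)

conn(a,a)
conn(a,d)
conn(c,a)
conn(c,d)
conn(c,h)
conn(d,a)
conn(d,d)
conn(e,b)
conn(e,j)
conn(f,a)
conn(f,c)
conn(f,d)
conn(f,f)
conn(f,h)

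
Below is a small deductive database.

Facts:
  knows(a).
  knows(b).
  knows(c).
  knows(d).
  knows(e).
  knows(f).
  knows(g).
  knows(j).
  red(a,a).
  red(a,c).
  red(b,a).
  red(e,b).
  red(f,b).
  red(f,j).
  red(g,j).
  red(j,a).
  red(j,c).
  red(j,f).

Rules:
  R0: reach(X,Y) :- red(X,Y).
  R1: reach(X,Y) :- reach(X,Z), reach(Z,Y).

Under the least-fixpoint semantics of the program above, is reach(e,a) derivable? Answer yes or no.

yes

round 1: derive reach(a,a) via R0 from red(a,a)
round 1: derive reach(a,c) via R0 from red(a,c)
round 1: derive reach(b,a) via R0 from red(b,a)
round 1: derive reach(e,b) via R0 from red(e,b)
round 1: derive reach(f,b) via R0 from red(f,b)
round 1: derive reach(f,j) via R0 from red(f,j)
round 1: derive reach(g,j) via R0 from red(g,j)
round 1: derive reach(j,a) via R0 from red(j,a)
round 1: derive reach(j,c) via R0 from red(j,c)
round 1: derive reach(j,f) via R0 from red(j,f)
round 2: derive reach(b,c) via R1 from reach(b,a), reach(a,c)
round 2: derive reach(e,a) via R1 from reach(e,b), reach(b,a)
round 2: derive reach(f,a) via R1 from reach(f,b), reach(b,a)
round 2: derive reach(f,c) via R1 from reach(f,j), reach(j,c)
round 2: derive reach(f,f) via R1 from reach(f,j), reach(j,f)
round 2: derive reach(g,a) via R1 from reach(g,j), reach(j,a)
round 2: derive reach(g,c) via R1 from reach(g,j), reach(j,c)
round 2: derive reach(g,f) via R1 from reach(g,j), reach(j,f)
round 2: derive reach(j,b) via R1 from reach(j,f), reach(f,b)
round 2: derive reach(j,j) via R1 from reach(j,f), reach(f,j)
round 3: derive reach(e,c) via R1 from reach(e,a), reach(a,c)
round 3: derive reach(g,b) via R1 from reach(g,f), reach(f,b)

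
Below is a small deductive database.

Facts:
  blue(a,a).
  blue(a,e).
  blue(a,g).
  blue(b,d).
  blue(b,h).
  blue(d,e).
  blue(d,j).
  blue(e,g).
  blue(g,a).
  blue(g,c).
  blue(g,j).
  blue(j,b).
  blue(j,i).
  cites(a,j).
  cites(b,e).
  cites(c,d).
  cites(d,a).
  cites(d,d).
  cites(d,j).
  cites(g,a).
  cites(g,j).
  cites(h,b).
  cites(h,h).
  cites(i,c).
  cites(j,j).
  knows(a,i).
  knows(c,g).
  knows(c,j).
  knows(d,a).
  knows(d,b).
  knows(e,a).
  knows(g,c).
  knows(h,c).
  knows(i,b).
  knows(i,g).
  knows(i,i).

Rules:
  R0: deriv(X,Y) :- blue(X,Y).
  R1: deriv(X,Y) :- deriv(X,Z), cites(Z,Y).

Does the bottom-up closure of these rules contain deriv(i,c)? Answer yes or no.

round 1: derive deriv(a,a) via R0 from blue(a,a)
round 1: derive deriv(a,e) via R0 from blue(a,e)
round 1: derive deriv(a,g) via R0 from blue(a,g)
round 1: derive deriv(b,d) via R0 from blue(b,d)
round 1: derive deriv(b,h) via R0 from blue(b,h)
round 1: derive deriv(d,e) via R0 from blue(d,e)
round 1: derive deriv(d,j) via R0 from blue(d,j)
round 1: derive deriv(e,g) via R0 from blue(e,g)
round 1: derive deriv(g,a) via R0 from blue(g,a)
round 1: derive deriv(g,c) via R0 from blue(g,c)
round 1: derive deriv(g,j) via R0 from blue(g,j)
round 1: derive deriv(j,b) via R0 from blue(j,b)
round 1: derive deriv(j,i) via R0 from blue(j,i)
round 2: derive deriv(a,j) via R1 from deriv(a,a), cites(a,j)
round 2: derive deriv(b,a) via R1 from deriv(b,d), cites(d,a)
round 2: derive deriv(b,b) via R1 from deriv(b,h), cites(h,b)
round 2: derive deriv(b,j) via R1 from deriv(b,d), cites(d,j)
round 2: derive deriv(e,a) via R1 from deriv(e,g), cites(g,a)
round 2: derive deriv(e,j) via R1 from deriv(e,g), cites(g,j)
round 2: derive deriv(g,d) via R1 from deriv(g,c), cites(c,d)
round 2: derive deriv(j,c) via R1 from deriv(j,i), cites(i,c)
round 2: derive deriv(j,e) via R1 from deriv(j,b), cites(b,e)
round 3: derive deriv(b,e) via R1 from deriv(b,b), cites(b,e)
round 3: derive deriv(j,d) via R1 from deriv(j,c), cites(c,d)
round 4: derive deriv(j,a) via R1 from deriv(j,d), cites(d,a)
round 4: derive deriv(j,j) via R1 from deriv(j,d), cites(d,j)

no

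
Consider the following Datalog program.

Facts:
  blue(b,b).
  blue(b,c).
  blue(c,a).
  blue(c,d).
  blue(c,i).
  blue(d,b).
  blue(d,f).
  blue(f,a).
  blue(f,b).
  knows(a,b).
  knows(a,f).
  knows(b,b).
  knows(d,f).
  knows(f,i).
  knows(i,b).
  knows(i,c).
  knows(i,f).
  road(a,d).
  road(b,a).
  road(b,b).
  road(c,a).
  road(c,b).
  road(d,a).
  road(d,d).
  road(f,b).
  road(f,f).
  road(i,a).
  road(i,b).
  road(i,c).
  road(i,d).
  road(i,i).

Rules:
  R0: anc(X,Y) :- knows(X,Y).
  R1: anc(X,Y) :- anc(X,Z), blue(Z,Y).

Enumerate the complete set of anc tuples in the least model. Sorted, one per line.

anc(a,a)
anc(a,b)
anc(a,c)
anc(a,d)
anc(a,f)
anc(a,i)
anc(b,a)
anc(b,b)
anc(b,c)
anc(b,d)
anc(b,f)
anc(b,i)
anc(d,a)
anc(d,b)
anc(d,c)
anc(d,d)
anc(d,f)
anc(d,i)
anc(f,i)
anc(i,a)
anc(i,b)
anc(i,c)
anc(i,d)
anc(i,f)
anc(i,i)

round 1: derive anc(a,b) via R0 from knows(a,b)
round 1: derive anc(a,f) via R0 from knows(a,f)
round 1: derive anc(b,b) via R0 from knows(b,b)
round 1: derive anc(d,f) via R0 from knows(d,f)
round 1: derive anc(f,i) via R0 from knows(f,i)
round 1: derive anc(i,b) via R0 from knows(i,b)
round 1: derive anc(i,c) via R0 from knows(i,c)
round 1: derive anc(i,f) via R0 from knows(i,f)
round 2: derive anc(a,a) via R1 from anc(a,f), blue(f,a)
round 2: derive anc(a,c) via R1 from anc(a,b), blue(b,c)
round 2: derive anc(b,c) via R1 from anc(b,b), blue(b,c)
round 2: derive anc(d,a) via R1 from anc(d,f), blue(f,a)
round 2: derive anc(d,b) via R1 from anc(d,f), blue(f,b)
round 2: derive anc(i,a) via R1 from anc(i,c), blue(c,a)
round 2: derive anc(i,d) via R1 from anc(i,c), blue(c,d)
round 2: derive anc(i,i) via R1 from anc(i,c), blue(c,i)
round 3: derive anc(a,d) via R1 from anc(a,c), blue(c,d)
round 3: derive anc(a,i) via R1 from anc(a,c), blue(c,i)
round 3: derive anc(b,a) via R1 from anc(b,c), blue(c,a)
round 3: derive anc(b,d) via R1 from anc(b,c), blue(c,d)
round 3: derive anc(b,i) via R1 from anc(b,c), blue(c,i)
round 3: derive anc(d,c) via R1 from anc(d,b), blue(b,c)
round 4: derive anc(b,f) via R1 from anc(b,d), blue(d,f)
round 4: derive anc(d,d) via R1 from anc(d,c), blue(c,d)
round 4: derive anc(d,i) via R1 from anc(d,c), blue(c,i)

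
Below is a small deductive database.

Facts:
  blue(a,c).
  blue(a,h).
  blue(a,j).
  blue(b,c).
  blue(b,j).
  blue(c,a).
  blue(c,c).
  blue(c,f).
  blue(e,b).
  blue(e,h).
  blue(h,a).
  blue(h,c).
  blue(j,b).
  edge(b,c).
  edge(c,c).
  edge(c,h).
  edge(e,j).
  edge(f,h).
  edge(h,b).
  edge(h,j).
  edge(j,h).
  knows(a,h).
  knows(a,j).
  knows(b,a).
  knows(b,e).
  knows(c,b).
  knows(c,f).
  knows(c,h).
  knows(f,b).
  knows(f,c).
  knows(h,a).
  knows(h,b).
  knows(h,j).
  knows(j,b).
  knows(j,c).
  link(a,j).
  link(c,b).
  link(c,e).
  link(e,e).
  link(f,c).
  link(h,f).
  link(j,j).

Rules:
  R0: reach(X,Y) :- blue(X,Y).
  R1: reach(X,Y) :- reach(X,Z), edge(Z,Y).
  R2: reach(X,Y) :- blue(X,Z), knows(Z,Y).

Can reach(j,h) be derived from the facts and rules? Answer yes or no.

round 1: derive reach(a,c) via R0 from blue(a,c)
round 1: derive reach(a,h) via R0 from blue(a,h)
round 1: derive reach(a,j) via R0 from blue(a,j)
round 1: derive reach(b,c) via R0 from blue(b,c)
round 1: derive reach(b,j) via R0 from blue(b,j)
round 1: derive reach(c,a) via R0 from blue(c,a)
round 1: derive reach(c,c) via R0 from blue(c,c)
round 1: derive reach(c,f) via R0 from blue(c,f)
round 1: derive reach(e,b) via R0 from blue(e,b)
round 1: derive reach(e,h) via R0 from blue(e,h)
round 1: derive reach(h,a) via R0 from blue(h,a)
round 1: derive reach(h,c) via R0 from blue(h,c)
round 1: derive reach(j,b) via R0 from blue(j,b)
round 1: derive reach(a,a) via R2 from blue(a,h), knows(h,a)
round 1: derive reach(a,b) via R2 from blue(a,c), knows(c,b)
round 1: derive reach(a,f) via R2 from blue(a,c), knows(c,f)
round 1: derive reach(b,b) via R2 from blue(b,c), knows(c,b)
round 1: derive reach(b,f) via R2 from blue(b,c), knows(c,f)
round 1: derive reach(b,h) via R2 from blue(b,c), knows(c,h)
round 1: derive reach(c,b) via R2 from blue(c,c), knows(c,b)
round 1: derive reach(c,h) via R2 from blue(c,a), knows(a,h)
round 1: derive reach(c,j) via R2 from blue(c,a), knows(a,j)
round 1: derive reach(e,a) via R2 from blue(e,b), knows(b,a)
round 1: derive reach(e,e) via R2 from blue(e,b), knows(b,e)
round 1: derive reach(e,j) via R2 from blue(e,h), knows(h,j)
round 1: derive reach(h,b) via R2 from blue(h,c), knows(c,b)
round 1: derive reach(h,f) via R2 from blue(h,c), knows(c,f)
round 1: derive reach(h,h) via R2 from blue(h,a), knows(a,h)
round 1: derive reach(h,j) via R2 from blue(h,a), knows(a,j)
round 1: derive reach(j,a) via R2 from blue(j,b), knows(b,a)
round 1: derive reach(j,e) via R2 from blue(j,b), knows(b,e)
round 2: derive reach(e,c) via R1 from reach(e,b), edge(b,c)
round 2: derive reach(j,c) via R1 from reach(j,b), edge(b,c)
round 2: derive reach(j,j) via R1 from reach(j,e), edge(e,j)
round 3: derive reach(j,h) via R1 from reach(j,c), edge(c,h)

yes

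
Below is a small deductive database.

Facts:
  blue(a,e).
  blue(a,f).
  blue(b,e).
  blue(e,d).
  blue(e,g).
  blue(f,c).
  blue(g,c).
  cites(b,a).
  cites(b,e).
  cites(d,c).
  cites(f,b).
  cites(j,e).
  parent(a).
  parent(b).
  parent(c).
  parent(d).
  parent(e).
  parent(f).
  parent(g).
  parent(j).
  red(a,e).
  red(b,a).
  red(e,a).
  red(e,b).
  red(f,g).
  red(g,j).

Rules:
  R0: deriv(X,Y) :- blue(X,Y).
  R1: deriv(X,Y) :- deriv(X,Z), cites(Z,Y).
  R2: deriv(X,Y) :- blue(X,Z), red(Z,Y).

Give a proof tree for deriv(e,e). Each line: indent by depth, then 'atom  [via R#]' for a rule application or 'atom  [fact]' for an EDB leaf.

round 1: derive deriv(a,e) via R0 from blue(a,e)
round 1: derive deriv(a,f) via R0 from blue(a,f)
round 1: derive deriv(b,e) via R0 from blue(b,e)
round 1: derive deriv(e,d) via R0 from blue(e,d)
round 1: derive deriv(e,g) via R0 from blue(e,g)
round 1: derive deriv(f,c) via R0 from blue(f,c)
round 1: derive deriv(g,c) via R0 from blue(g,c)
round 1: derive deriv(a,a) via R2 from blue(a,e), red(e,a)
round 1: derive deriv(a,b) via R2 from blue(a,e), red(e,b)
round 1: derive deriv(a,g) via R2 from blue(a,f), red(f,g)
round 1: derive deriv(b,a) via R2 from blue(b,e), red(e,a)
round 1: derive deriv(b,b) via R2 from blue(b,e), red(e,b)
round 1: derive deriv(e,j) via R2 from blue(e,g), red(g,j)
round 2: derive deriv(e,c) via R1 from deriv(e,d), cites(d,c)
round 2: derive deriv(e,e) via R1 from deriv(e,j), cites(j,e)

deriv(e,e)  [via R1]
  deriv(e,j)  [via R2]
    blue(e,g)  [fact]
    red(g,j)  [fact]
  cites(j,e)  [fact]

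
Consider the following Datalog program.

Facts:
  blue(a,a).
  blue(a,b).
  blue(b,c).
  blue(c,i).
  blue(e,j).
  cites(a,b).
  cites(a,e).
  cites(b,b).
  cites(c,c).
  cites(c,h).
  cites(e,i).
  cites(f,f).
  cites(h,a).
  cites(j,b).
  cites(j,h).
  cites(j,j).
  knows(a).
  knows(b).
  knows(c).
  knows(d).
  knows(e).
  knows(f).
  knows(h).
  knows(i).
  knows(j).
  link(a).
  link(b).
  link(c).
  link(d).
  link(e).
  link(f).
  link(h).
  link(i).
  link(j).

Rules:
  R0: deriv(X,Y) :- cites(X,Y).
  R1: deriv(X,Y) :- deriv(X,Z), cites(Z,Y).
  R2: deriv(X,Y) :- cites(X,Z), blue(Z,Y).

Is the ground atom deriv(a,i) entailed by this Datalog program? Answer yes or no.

yes

round 1: derive deriv(a,b) via R0 from cites(a,b)
round 1: derive deriv(a,e) via R0 from cites(a,e)
round 1: derive deriv(b,b) via R0 from cites(b,b)
round 1: derive deriv(c,c) via R0 from cites(c,c)
round 1: derive deriv(c,h) via R0 from cites(c,h)
round 1: derive deriv(e,i) via R0 from cites(e,i)
round 1: derive deriv(f,f) via R0 from cites(f,f)
round 1: derive deriv(h,a) via R0 from cites(h,a)
round 1: derive deriv(j,b) via R0 from cites(j,b)
round 1: derive deriv(j,h) via R0 from cites(j,h)
round 1: derive deriv(j,j) via R0 from cites(j,j)
round 1: derive deriv(a,c) via R2 from cites(a,b), blue(b,c)
round 1: derive deriv(a,j) via R2 from cites(a,e), blue(e,j)
round 1: derive deriv(b,c) via R2 from cites(b,b), blue(b,c)
round 1: derive deriv(c,i) via R2 from cites(c,c), blue(c,i)
round 1: derive deriv(h,b) via R2 from cites(h,a), blue(a,b)
round 1: derive deriv(j,c) via R2 from cites(j,b), blue(b,c)
round 2: derive deriv(a,h) via R1 from deriv(a,c), cites(c,h)
round 2: derive deriv(a,i) via R1 from deriv(a,e), cites(e,i)
round 2: derive deriv(b,h) via R1 from deriv(b,c), cites(c,h)
round 2: derive deriv(c,a) via R1 from deriv(c,h), cites(h,a)
round 2: derive deriv(h,e) via R1 from deriv(h,a), cites(a,e)
round 2: derive deriv(j,a) via R1 from deriv(j,h), cites(h,a)
round 3: derive deriv(a,a) via R1 from deriv(a,h), cites(h,a)
round 3: derive deriv(b,a) via R1 from deriv(b,h), cites(h,a)
round 3: derive deriv(c,b) via R1 from deriv(c,a), cites(a,b)
round 3: derive deriv(c,e) via R1 from deriv(c,a), cites(a,e)
round 3: derive deriv(h,i) via R1 from deriv(h,e), cites(e,i)
round 3: derive deriv(j,e) via R1 from deriv(j,a), cites(a,e)
round 4: derive deriv(b,e) via R1 from deriv(b,a), cites(a,e)
round 4: derive deriv(j,i) via R1 from deriv(j,e), cites(e,i)
round 5: derive deriv(b,i) via R1 from deriv(b,e), cites(e,i)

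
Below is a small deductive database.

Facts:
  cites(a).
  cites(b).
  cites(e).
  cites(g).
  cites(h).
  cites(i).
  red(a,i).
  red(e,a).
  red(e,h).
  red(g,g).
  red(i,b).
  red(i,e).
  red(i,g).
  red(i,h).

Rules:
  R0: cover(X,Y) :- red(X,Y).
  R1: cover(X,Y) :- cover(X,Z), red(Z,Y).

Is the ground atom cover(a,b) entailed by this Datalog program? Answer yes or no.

round 1: derive cover(a,i) via R0 from red(a,i)
round 1: derive cover(e,a) via R0 from red(e,a)
round 1: derive cover(e,h) via R0 from red(e,h)
round 1: derive cover(g,g) via R0 from red(g,g)
round 1: derive cover(i,b) via R0 from red(i,b)
round 1: derive cover(i,e) via R0 from red(i,e)
round 1: derive cover(i,g) via R0 from red(i,g)
round 1: derive cover(i,h) via R0 from red(i,h)
round 2: derive cover(a,b) via R1 from cover(a,i), red(i,b)
round 2: derive cover(a,e) via R1 from cover(a,i), red(i,e)
round 2: derive cover(a,g) via R1 from cover(a,i), red(i,g)
round 2: derive cover(a,h) via R1 from cover(a,i), red(i,h)
round 2: derive cover(e,i) via R1 from cover(e,a), red(a,i)
round 2: derive cover(i,a) via R1 from cover(i,e), red(e,a)
round 3: derive cover(a,a) via R1 from cover(a,e), red(e,a)
round 3: derive cover(e,b) via R1 from cover(e,i), red(i,b)
round 3: derive cover(e,e) via R1 from cover(e,i), red(i,e)
round 3: derive cover(e,g) via R1 from cover(e,i), red(i,g)
round 3: derive cover(i,i) via R1 from cover(i,a), red(a,i)

yes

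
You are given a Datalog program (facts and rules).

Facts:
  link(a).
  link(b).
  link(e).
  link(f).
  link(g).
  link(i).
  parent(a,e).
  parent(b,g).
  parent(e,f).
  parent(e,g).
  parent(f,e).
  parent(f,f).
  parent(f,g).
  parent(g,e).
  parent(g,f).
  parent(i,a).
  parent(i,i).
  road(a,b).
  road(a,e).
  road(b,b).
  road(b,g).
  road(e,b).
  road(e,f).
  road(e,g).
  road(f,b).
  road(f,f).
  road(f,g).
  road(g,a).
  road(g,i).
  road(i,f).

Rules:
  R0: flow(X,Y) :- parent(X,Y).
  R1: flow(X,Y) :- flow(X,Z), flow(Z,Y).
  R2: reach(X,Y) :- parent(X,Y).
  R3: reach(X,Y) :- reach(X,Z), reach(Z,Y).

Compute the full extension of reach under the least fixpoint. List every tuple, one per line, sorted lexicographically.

round 1: derive reach(a,e) via R2 from parent(a,e)
round 1: derive reach(b,g) via R2 from parent(b,g)
round 1: derive reach(e,f) via R2 from parent(e,f)
round 1: derive reach(e,g) via R2 from parent(e,g)
round 1: derive reach(f,e) via R2 from parent(f,e)
round 1: derive reach(f,f) via R2 from parent(f,f)
round 1: derive reach(f,g) via R2 from parent(f,g)
round 1: derive reach(g,e) via R2 from parent(g,e)
round 1: derive reach(g,f) via R2 from parent(g,f)
round 1: derive reach(i,a) via R2 from parent(i,a)
round 1: derive reach(i,i) via R2 from parent(i,i)
round 2: derive reach(a,f) via R3 from reach(a,e), reach(e,f)
round 2: derive reach(a,g) via R3 from reach(a,e), reach(e,g)
round 2: derive reach(b,e) via R3 from reach(b,g), reach(g,e)
round 2: derive reach(b,f) via R3 from reach(b,g), reach(g,f)
round 2: derive reach(e,e) via R3 from reach(e,f), reach(f,e)
round 2: derive reach(g,g) via R3 from reach(g,e), reach(e,g)
round 2: derive reach(i,e) via R3 from reach(i,a), reach(a,e)
round 3: derive reach(i,f) via R3 from reach(i,a), reach(a,f)
round 3: derive reach(i,g) via R3 from reach(i,a), reach(a,g)

reach(a,e)
reach(a,f)
reach(a,g)
reach(b,e)
reach(b,f)
reach(b,g)
reach(e,e)
reach(e,f)
reach(e,g)
reach(f,e)
reach(f,f)
reach(f,g)
reach(g,e)
reach(g,f)
reach(g,g)
reach(i,a)
reach(i,e)
reach(i,f)
reach(i,g)
reach(i,i)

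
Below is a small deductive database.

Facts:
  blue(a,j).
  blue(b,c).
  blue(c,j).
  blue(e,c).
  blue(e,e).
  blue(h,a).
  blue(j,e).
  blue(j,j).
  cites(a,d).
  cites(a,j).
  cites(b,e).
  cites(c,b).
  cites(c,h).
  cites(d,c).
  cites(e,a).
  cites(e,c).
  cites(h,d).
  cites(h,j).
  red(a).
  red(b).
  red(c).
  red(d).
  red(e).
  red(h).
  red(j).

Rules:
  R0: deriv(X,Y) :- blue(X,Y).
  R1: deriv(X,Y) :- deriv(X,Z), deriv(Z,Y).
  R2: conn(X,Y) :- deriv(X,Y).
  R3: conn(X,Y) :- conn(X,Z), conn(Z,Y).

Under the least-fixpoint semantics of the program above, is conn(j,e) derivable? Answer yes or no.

round 1: derive deriv(a,j) via R0 from blue(a,j)
round 1: derive deriv(b,c) via R0 from blue(b,c)
round 1: derive deriv(c,j) via R0 from blue(c,j)
round 1: derive deriv(e,c) via R0 from blue(e,c)
round 1: derive deriv(e,e) via R0 from blue(e,e)
round 1: derive deriv(h,a) via R0 from blue(h,a)
round 1: derive deriv(j,e) via R0 from blue(j,e)
round 1: derive deriv(j,j) via R0 from blue(j,j)
round 2: derive deriv(a,e) via R1 from deriv(a,j), deriv(j,e)
round 2: derive deriv(b,j) via R1 from deriv(b,c), deriv(c,j)
round 2: derive deriv(c,e) via R1 from deriv(c,j), deriv(j,e)
round 2: derive deriv(e,j) via R1 from deriv(e,c), deriv(c,j)
round 2: derive deriv(h,j) via R1 from deriv(h,a), deriv(a,j)
round 2: derive deriv(j,c) via R1 from deriv(j,e), deriv(e,c)
round 2: derive conn(a,j) via R2 from deriv(a,j)
round 2: derive conn(b,c) via R2 from deriv(b,c)
round 2: derive conn(c,j) via R2 from deriv(c,j)
round 2: derive conn(e,c) via R2 from deriv(e,c)
round 2: derive conn(e,e) via R2 from deriv(e,e)
round 2: derive conn(h,a) via R2 from deriv(h,a)
round 2: derive conn(j,e) via R2 from deriv(j,e)
round 2: derive conn(j,j) via R2 from deriv(j,j)
round 3: derive deriv(a,c) via R1 from deriv(a,e), deriv(e,c)
round 3: derive deriv(b,e) via R1 from deriv(b,c), deriv(c,e)
round 3: derive deriv(c,c) via R1 from deriv(c,e), deriv(e,c)
round 3: derive deriv(h,c) via R1 from deriv(h,j), deriv(j,c)
round 3: derive deriv(h,e) via R1 from deriv(h,a), deriv(a,e)
round 3: derive conn(a,e) via R2 from deriv(a,e)
round 3: derive conn(b,j) via R2 from deriv(b,j)
round 3: derive conn(c,e) via R2 from deriv(c,e)
round 3: derive conn(e,j) via R2 from deriv(e,j)
round 3: derive conn(h,j) via R2 from deriv(h,j)
round 3: derive conn(j,c) via R2 from deriv(j,c)
round 4: derive conn(a,c) via R2 from deriv(a,c)
round 4: derive conn(b,e) via R2 from deriv(b,e)
round 4: derive conn(c,c) via R2 from deriv(c,c)
round 4: derive conn(h,c) via R2 from deriv(h,c)
round 4: derive conn(h,e) via R2 from deriv(h,e)

yes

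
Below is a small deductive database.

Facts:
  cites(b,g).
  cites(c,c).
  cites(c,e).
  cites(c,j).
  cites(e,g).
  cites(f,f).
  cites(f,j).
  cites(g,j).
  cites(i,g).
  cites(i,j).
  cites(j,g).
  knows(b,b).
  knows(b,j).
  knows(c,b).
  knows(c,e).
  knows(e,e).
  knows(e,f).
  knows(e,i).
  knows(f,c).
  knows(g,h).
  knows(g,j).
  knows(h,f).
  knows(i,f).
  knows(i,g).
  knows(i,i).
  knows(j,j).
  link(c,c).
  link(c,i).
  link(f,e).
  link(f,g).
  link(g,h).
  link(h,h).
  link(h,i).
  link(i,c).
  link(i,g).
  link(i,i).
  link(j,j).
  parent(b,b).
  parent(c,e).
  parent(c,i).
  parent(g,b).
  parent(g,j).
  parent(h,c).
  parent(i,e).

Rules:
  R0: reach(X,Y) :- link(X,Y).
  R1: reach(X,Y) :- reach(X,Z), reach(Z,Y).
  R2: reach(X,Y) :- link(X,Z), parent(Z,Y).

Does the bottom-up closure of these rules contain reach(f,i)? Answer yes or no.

yes

round 1: derive reach(c,c) via R0 from link(c,c)
round 1: derive reach(c,i) via R0 from link(c,i)
round 1: derive reach(f,e) via R0 from link(f,e)
round 1: derive reach(f,g) via R0 from link(f,g)
round 1: derive reach(g,h) via R0 from link(g,h)
round 1: derive reach(h,h) via R0 from link(h,h)
round 1: derive reach(h,i) via R0 from link(h,i)
round 1: derive reach(i,c) via R0 from link(i,c)
round 1: derive reach(i,g) via R0 from link(i,g)
round 1: derive reach(i,i) via R0 from link(i,i)
round 1: derive reach(j,j) via R0 from link(j,j)
round 1: derive reach(c,e) via R2 from link(c,c), parent(c,e)
round 1: derive reach(f,b) via R2 from link(f,g), parent(g,b)
round 1: derive reach(f,j) via R2 from link(f,g), parent(g,j)
round 1: derive reach(g,c) via R2 from link(g,h), parent(h,c)
round 1: derive reach(h,c) via R2 from link(h,h), parent(h,c)
round 1: derive reach(h,e) via R2 from link(h,i), parent(i,e)
round 1: derive reach(i,b) via R2 from link(i,g), parent(g,b)
round 1: derive reach(i,e) via R2 from link(i,c), parent(c,e)
round 1: derive reach(i,j) via R2 from link(i,g), parent(g,j)
round 2: derive reach(c,b) via R1 from reach(c,i), reach(i,b)
round 2: derive reach(c,g) via R1 from reach(c,i), reach(i,g)
round 2: derive reach(c,j) via R1 from reach(c,i), reach(i,j)
round 2: derive reach(f,c) via R1 from reach(f,g), reach(g,c)
round 2: derive reach(f,h) via R1 from reach(f,g), reach(g,h)
round 2: derive reach(g,e) via R1 from reach(g,c), reach(c,e)
round 2: derive reach(g,i) via R1 from reach(g,c), reach(c,i)
round 2: derive reach(h,b) via R1 from reach(h,i), reach(i,b)
round 2: derive reach(h,g) via R1 from reach(h,i), reach(i,g)
round 2: derive reach(h,j) via R1 from reach(h,i), reach(i,j)
round 2: derive reach(i,h) via R1 from reach(i,g), reach(g,h)
round 3: derive reach(c,h) via R1 from reach(c,g), reach(g,h)
round 3: derive reach(f,i) via R1 from reach(f,c), reach(c,i)
round 3: derive reach(g,b) via R1 from reach(g,c), reach(c,b)
round 3: derive reach(g,g) via R1 from reach(g,c), reach(c,g)
round 3: derive reach(g,j) via R1 from reach(g,c), reach(c,j)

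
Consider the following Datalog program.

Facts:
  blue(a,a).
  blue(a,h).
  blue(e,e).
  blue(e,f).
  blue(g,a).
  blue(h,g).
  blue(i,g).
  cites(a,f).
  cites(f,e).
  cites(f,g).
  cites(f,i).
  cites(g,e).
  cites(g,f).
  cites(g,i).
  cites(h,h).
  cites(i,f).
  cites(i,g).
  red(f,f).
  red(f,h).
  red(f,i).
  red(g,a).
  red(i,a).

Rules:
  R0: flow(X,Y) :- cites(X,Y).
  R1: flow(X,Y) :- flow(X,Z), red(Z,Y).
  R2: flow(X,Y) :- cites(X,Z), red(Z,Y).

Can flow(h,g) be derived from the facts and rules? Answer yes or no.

no

round 1: derive flow(a,f) via R0 from cites(a,f)
round 1: derive flow(f,e) via R0 from cites(f,e)
round 1: derive flow(f,g) via R0 from cites(f,g)
round 1: derive flow(f,i) via R0 from cites(f,i)
round 1: derive flow(g,e) via R0 from cites(g,e)
round 1: derive flow(g,f) via R0 from cites(g,f)
round 1: derive flow(g,i) via R0 from cites(g,i)
round 1: derive flow(h,h) via R0 from cites(h,h)
round 1: derive flow(i,f) via R0 from cites(i,f)
round 1: derive flow(i,g) via R0 from cites(i,g)
round 1: derive flow(a,h) via R2 from cites(a,f), red(f,h)
round 1: derive flow(a,i) via R2 from cites(a,f), red(f,i)
round 1: derive flow(f,a) via R2 from cites(f,g), red(g,a)
round 1: derive flow(g,a) via R2 from cites(g,i), red(i,a)
round 1: derive flow(g,h) via R2 from cites(g,f), red(f,h)
round 1: derive flow(i,a) via R2 from cites(i,g), red(g,a)
round 1: derive flow(i,h) via R2 from cites(i,f), red(f,h)
round 1: derive flow(i,i) via R2 from cites(i,f), red(f,i)
round 2: derive flow(a,a) via R1 from flow(a,i), red(i,a)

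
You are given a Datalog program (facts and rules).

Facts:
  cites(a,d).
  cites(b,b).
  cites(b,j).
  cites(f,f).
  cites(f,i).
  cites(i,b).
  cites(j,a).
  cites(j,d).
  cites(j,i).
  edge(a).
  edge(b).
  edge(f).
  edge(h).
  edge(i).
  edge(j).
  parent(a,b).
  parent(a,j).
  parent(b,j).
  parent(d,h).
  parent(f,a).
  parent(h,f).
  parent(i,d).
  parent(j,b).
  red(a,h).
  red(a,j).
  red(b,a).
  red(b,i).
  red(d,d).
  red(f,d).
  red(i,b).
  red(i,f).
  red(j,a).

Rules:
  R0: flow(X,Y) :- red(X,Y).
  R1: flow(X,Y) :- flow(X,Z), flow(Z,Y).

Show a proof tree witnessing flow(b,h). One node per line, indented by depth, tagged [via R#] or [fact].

flow(b,h)  [via R1]
  flow(b,a)  [via R0]
    red(b,a)  [fact]
  flow(a,h)  [via R0]
    red(a,h)  [fact]

round 1: derive flow(a,h) via R0 from red(a,h)
round 1: derive flow(a,j) via R0 from red(a,j)
round 1: derive flow(b,a) via R0 from red(b,a)
round 1: derive flow(b,i) via R0 from red(b,i)
round 1: derive flow(d,d) via R0 from red(d,d)
round 1: derive flow(f,d) via R0 from red(f,d)
round 1: derive flow(i,b) via R0 from red(i,b)
round 1: derive flow(i,f) via R0 from red(i,f)
round 1: derive flow(j,a) via R0 from red(j,a)
round 2: derive flow(a,a) via R1 from flow(a,j), flow(j,a)
round 2: derive flow(b,b) via R1 from flow(b,i), flow(i,b)
round 2: derive flow(b,f) via R1 from flow(b,i), flow(i,f)
round 2: derive flow(b,h) via R1 from flow(b,a), flow(a,h)
round 2: derive flow(b,j) via R1 from flow(b,a), flow(a,j)
round 2: derive flow(i,a) via R1 from flow(i,b), flow(b,a)
round 2: derive flow(i,d) via R1 from flow(i,f), flow(f,d)
round 2: derive flow(i,i) via R1 from flow(i,b), flow(b,i)
round 2: derive flow(j,h) via R1 from flow(j,a), flow(a,h)
round 2: derive flow(j,j) via R1 from flow(j,a), flow(a,j)
round 3: derive flow(b,d) via R1 from flow(b,f), flow(f,d)
round 3: derive flow(i,h) via R1 from flow(i,a), flow(a,h)
round 3: derive flow(i,j) via R1 from flow(i,a), flow(a,j)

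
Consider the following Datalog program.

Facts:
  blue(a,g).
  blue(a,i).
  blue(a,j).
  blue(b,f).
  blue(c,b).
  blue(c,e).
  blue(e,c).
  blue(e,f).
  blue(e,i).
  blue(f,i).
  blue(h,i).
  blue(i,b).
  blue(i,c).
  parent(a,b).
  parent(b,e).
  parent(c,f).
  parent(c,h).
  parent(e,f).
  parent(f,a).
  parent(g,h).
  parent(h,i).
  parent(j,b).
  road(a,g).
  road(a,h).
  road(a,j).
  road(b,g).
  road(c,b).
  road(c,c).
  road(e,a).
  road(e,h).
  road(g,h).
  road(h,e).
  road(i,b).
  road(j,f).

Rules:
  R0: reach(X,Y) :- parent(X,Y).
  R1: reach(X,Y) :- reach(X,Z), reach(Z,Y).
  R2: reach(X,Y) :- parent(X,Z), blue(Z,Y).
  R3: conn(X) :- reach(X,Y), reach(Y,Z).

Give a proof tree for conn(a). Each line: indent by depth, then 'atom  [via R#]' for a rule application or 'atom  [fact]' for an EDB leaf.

conn(a)  [via R3]
  reach(a,b)  [via R0]
    parent(a,b)  [fact]
  reach(b,c)  [via R2]
    parent(b,e)  [fact]
    blue(e,c)  [fact]

round 1: derive reach(a,b) via R0 from parent(a,b)
round 1: derive reach(b,e) via R0 from parent(b,e)
round 1: derive reach(c,f) via R0 from parent(c,f)
round 1: derive reach(c,h) via R0 from parent(c,h)
round 1: derive reach(e,f) via R0 from parent(e,f)
round 1: derive reach(f,a) via R0 from parent(f,a)
round 1: derive reach(g,h) via R0 from parent(g,h)
round 1: derive reach(h,i) via R0 from parent(h,i)
round 1: derive reach(j,b) via R0 from parent(j,b)
round 1: derive reach(a,f) via R2 from parent(a,b), blue(b,f)
round 1: derive reach(b,c) via R2 from parent(b,e), blue(e,c)
round 1: derive reach(b,f) via R2 from parent(b,e), blue(e,f)
round 1: derive reach(b,i) via R2 from parent(b,e), blue(e,i)
round 1: derive reach(c,i) via R2 from parent(c,f), blue(f,i)
round 1: derive reach(e,i) via R2 from parent(e,f), blue(f,i)
round 1: derive reach(f,g) via R2 from parent(f,a), blue(a,g)
round 1: derive reach(f,i) via R2 from parent(f,a), blue(a,i)
round 1: derive reach(f,j) via R2 from parent(f,a), blue(a,j)
round 1: derive reach(g,i) via R2 from parent(g,h), blue(h,i)
round 1: derive reach(h,b) via R2 from parent(h,i), blue(i,b)
round 1: derive reach(h,c) via R2 from parent(h,i), blue(i,c)
round 1: derive reach(j,f) via R2 from parent(j,b), blue(b,f)
round 2: derive reach(a,a) via R1 from reach(a,f), reach(f,a)
round 2: derive reach(a,c) via R1 from reach(a,b), reach(b,c)
round 2: derive reach(a,e) via R1 from reach(a,b), reach(b,e)
round 2: derive reach(a,g) via R1 from reach(a,f), reach(f,g)
round 2: derive reach(a,i) via R1 from reach(a,b), reach(b,i)
round 2: derive reach(a,j) via R1 from reach(a,f), reach(f,j)
round 2: derive reach(b,a) via R1 from reach(b,f), reach(f,a)
round 2: derive reach(b,g) via R1 from reach(b,f), reach(f,g)
round 2: derive reach(b,h) via R1 from reach(b,c), reach(c,h)
round 2: derive reach(b,j) via R1 from reach(b,f), reach(f,j)
round 2: derive reach(c,a) via R1 from reach(c,f), reach(f,a)
round 2: derive reach(c,b) via R1 from reach(c,h), reach(h,b)
round 2: derive reach(c,c) via R1 from reach(c,h), reach(h,c)
round 2: derive reach(c,g) via R1 from reach(c,f), reach(f,g)
round 2: derive reach(c,j) via R1 from reach(c,f), reach(f,j)
round 2: derive reach(e,a) via R1 from reach(e,f), reach(f,a)
round 2: derive reach(e,g) via R1 from reach(e,f), reach(f,g)
round 2: derive reach(e,j) via R1 from reach(e,f), reach(f,j)
round 2: derive reach(f,b) via R1 from reach(f,a), reach(a,b)
round 2: derive reach(f,f) via R1 from reach(f,a), reach(a,f)
round 2: derive reach(f,h) via R1 from reach(f,g), reach(g,h)
round 2: derive reach(g,b) via R1 from reach(g,h), reach(h,b)
round 2: derive reach(g,c) via R1 from reach(g,h), reach(h,c)
round 2: derive reach(h,e) via R1 from reach(h,b), reach(b,e)
round 2: derive reach(h,f) via R1 from reach(h,b), reach(b,f)
round 2: derive reach(h,h) via R1 from reach(h,c), reach(c,h)
round 2: derive reach(j,a) via R1 from reach(j,f), reach(f,a)
round 2: derive reach(j,c) via R1 from reach(j,b), reach(b,c)
round 2: derive reach(j,e) via R1 from reach(j,b), reach(b,e)
round 2: derive reach(j,g) via R1 from reach(j,f), reach(f,g)
round 2: derive reach(j,i) via R1 from reach(j,b), reach(b,i)
round 2: derive reach(j,j) via R1 from reach(j,f), reach(f,j)
round 2: derive conn(a) via R3 from reach(a,b), reach(b,c)
round 2: derive conn(b) via R3 from reach(b,c), reach(c,f)
round 2: derive conn(c) via R3 from reach(c,f), reach(f,a)
round 2: derive conn(e) via R3 from reach(e,f), reach(f,a)
round 2: derive conn(f) via R3 from reach(f,a), reach(a,b)
round 2: derive conn(g) via R3 from reach(g,h), reach(h,b)
round 2: derive conn(h) via R3 from reach(h,b), reach(b,c)
round 2: derive conn(j) via R3 from reach(j,b), reach(b,c)
round 3: derive reach(a,h) via R1 from reach(a,b), reach(b,h)
round 3: derive reach(b,b) via R1 from reach(b,a), reach(a,b)
round 3: derive reach(c,e) via R1 from reach(c,a), reach(a,e)
round 3: derive reach(e,b) via R1 from reach(e,a), reach(a,b)
round 3: derive reach(e,c) via R1 from reach(e,a), reach(a,c)
round 3: derive reach(e,e) via R1 from reach(e,a), reach(a,e)
round 3: derive reach(e,h) via R1 from reach(e,f), reach(f,h)
round 3: derive reach(f,c) via R1 from reach(f,a), reach(a,c)
round 3: derive reach(f,e) via R1 from reach(f,a), reach(a,e)
round 3: derive reach(g,a) via R1 from reach(g,b), reach(b,a)
round 3: derive reach(g,e) via R1 from reach(g,b), reach(b,e)
round 3: derive reach(g,f) via R1 from reach(g,b), reach(b,f)
round 3: derive reach(g,g) via R1 from reach(g,b), reach(b,g)
round 3: derive reach(g,j) via R1 from reach(g,b), reach(b,j)
round 3: derive reach(h,a) via R1 from reach(h,b), reach(b,a)
round 3: derive reach(h,g) via R1 from reach(h,b), reach(b,g)
round 3: derive reach(h,j) via R1 from reach(h,b), reach(b,j)
round 3: derive reach(j,h) via R1 from reach(j,b), reach(b,h)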